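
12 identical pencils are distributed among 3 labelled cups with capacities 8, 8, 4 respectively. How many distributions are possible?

Without the upper bounds there are C(14,2) = 91 ways to split 12 among 3 cups.
Subtract solutions that violate a single cap (substitute x_i' = x_i − (cap_i+1)): x_1 ≥ 9 gives C(5,2) = 10; x_2 ≥ 9 gives C(5,2) = 10; x_3 ≥ 5 gives C(9,2) = 36. Together 56.
No two caps can be exceeded simultaneously, so the pair terms are all 0.
By inclusion–exclusion the count is 91 − 56 + 0 = 35.

35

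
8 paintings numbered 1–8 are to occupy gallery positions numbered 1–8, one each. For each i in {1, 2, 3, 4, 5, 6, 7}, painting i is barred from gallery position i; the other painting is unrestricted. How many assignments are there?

16687

Let Aᵢ (for 1 ≤ i ≤ 7) be the placements that put painting i in its forbidden gallery position. Any j of these fix j positions, leaving (8−j)! ways to fill the rest, and there are C(7,j) ways to pick which j.
By inclusion–exclusion, the number of valid placements is Σ_{j=0}^{7} (−1)^j C(7,j)·(8−j)!.
Computing: 40320 − 35280 + 15120 − 4200 + 840 − 126 + 14 − 1 = 16687.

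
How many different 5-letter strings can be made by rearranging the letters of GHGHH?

Letter multiplicities in GHGHH: G×2, H×3.
So there are 5! / (3!·2!) = 10 distinguishable arrangements.

10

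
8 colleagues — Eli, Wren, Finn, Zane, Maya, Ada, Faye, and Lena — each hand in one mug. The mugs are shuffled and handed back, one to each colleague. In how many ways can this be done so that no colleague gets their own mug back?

Count assignments avoiding every fixed point. For any j of the 8 colleagues fixed to their own mug, the other 8−j can be arranged in (8−j)! ways.
By inclusion–exclusion this is Σ_{j=0}^{8} (−1)^j C(8,j)·(8−j)!.
Computing: 40320 − 40320 + 20160 − 6720 + 1680 − 336 + 56 − 8 + 1 = 14833.

14833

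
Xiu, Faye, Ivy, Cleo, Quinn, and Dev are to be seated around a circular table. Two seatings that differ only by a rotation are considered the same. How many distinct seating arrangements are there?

120

Fix one person's seat to break rotational symmetry; the remaining 5 people can be arranged in (5)! = 120 ways.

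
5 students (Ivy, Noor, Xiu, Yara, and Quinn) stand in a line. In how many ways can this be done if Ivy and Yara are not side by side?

72

Of the 5! = 120 arrangements, those with Ivy and Yara adjacent number 2 × 4! = 48 (treat the pair as a block with 2 internal orders).
So 120 − 48 = 72 arrangements keep them apart.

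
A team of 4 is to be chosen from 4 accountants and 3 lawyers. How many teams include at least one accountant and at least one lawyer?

Total 4-person selections from all 7: C(7,4) = 35.
Selections missing a whole group: no accountants → C(3,4) = 0; no lawyers → C(4,4) = 1.
Both groups omitted at once is impossible, so 35 − 1 = 34.

34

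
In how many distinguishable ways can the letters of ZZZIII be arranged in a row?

20

Letter multiplicities in ZZZIII: I×3, Z×3.
The number of distinct arrangements is 6!/(3!·3!) = 720/36 = 20.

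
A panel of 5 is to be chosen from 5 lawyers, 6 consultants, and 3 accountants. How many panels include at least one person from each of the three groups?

Unrestricted: C(14,5) = 2002 ways to pick any 5 of the 14.
Subtract selections that omit an entire group: no lawyers → C(9,5) = 126; no consultants → C(8,5) = 56; no accountants → C(11,5) = 462.
Add back selections omitting two groups (i.e. drawn from a single group): C(5,5) + C(6,5) + C(3,5) = 7.
By inclusion–exclusion: 2002 − 644 + 7 = 1365.

1365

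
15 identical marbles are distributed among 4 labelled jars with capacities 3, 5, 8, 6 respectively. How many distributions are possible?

By stars and bars, unrestricted non-negative solutions to x_1+…+x_4 = 15 number C(15+3,3) = 816.
Subtract solutions that violate a single cap (substitute x_i' = x_i − (cap_i+1)): x_1 ≥ 4 gives C(14,3) = 364; x_2 ≥ 6 gives C(12,3) = 220; x_3 ≥ 9 gives C(9,3) = 84; x_4 ≥ 7 gives C(11,3) = 165. Together 833.
Add back pairs where two caps are both exceeded: 56 + 10 + 35 + 1 + 10 + 0 = 112.
By inclusion–exclusion the count is 816 − 833 + 112 = 95.

95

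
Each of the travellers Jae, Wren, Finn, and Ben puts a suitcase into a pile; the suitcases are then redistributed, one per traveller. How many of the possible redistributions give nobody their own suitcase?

9

Let Aᵢ be the assignments in which traveller i gets their own suitcase. We want the size of the complement of A₁∪…∪A_4.
By inclusion–exclusion this is Σ_{j=0}^{4} (−1)^j C(4,j)·(4−j)!.
Computing: 24 − 24 + 12 − 4 + 1 = 9.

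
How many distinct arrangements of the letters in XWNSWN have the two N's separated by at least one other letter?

120

Total arrangements of XWNSWN: 6!/(2!·2!) = 180.
Arrangements with the N's together: treat NN as one letter, giving (5)!/(2!) = 60.
Hence 180 − 60 = 120.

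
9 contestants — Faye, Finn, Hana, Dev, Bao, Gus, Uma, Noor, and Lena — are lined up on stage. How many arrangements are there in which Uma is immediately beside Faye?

80640

Glue Uma and Faye into one block (2 internal orders), leaving 8 units to arrange in a row.
That gives 2 × 8! = 2 × 40320 = 80640.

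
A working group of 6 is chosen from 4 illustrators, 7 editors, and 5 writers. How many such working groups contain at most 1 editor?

Split by how many editors are chosen (0 through 1).
Sum: C(7,0)·C(9,6) + C(7,1)·C(9,5) = 84 + 882 = 966.

966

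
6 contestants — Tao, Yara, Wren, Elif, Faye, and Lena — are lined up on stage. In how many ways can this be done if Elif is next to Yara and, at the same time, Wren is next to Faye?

96

Treat {Elif,Yara} as one block (2 orders) and {Wren,Faye} as another (2 orders).
That leaves 4 units to arrange: 2 × 2 × 4! = 4 × 24 = 96.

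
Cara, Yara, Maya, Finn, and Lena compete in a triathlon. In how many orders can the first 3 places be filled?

60

There are 5 choices for 1st place, 4 for 2nd, and 3 for 3rd.
That gives 5 × 4 × 3 = 60.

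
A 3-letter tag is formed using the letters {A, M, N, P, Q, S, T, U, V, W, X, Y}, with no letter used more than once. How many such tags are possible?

This is a permutation of 3 out of 12: P(12,3) = 12!/9!.
12 × 11 × 10 = 1320.

1320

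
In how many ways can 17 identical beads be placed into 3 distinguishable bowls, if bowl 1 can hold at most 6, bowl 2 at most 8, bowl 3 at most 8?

21

Without the upper bounds there are C(19,2) = 171 ways to split 17 among 3 bowls.
Subtract solutions that violate a single cap (substitute x_i' = x_i − (cap_i+1)): x_1 ≥ 7 gives C(12,2) = 66; x_2 ≥ 9 gives C(10,2) = 45; x_3 ≥ 9 gives C(10,2) = 45. Together 156.
Add back pairs where two caps are both exceeded: 3 + 3 + 0 = 6.
By inclusion–exclusion the count is 171 − 156 + 6 = 21.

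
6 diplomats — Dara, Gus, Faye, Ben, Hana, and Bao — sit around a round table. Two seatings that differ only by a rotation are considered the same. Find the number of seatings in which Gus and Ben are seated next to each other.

Glue Gus and Ben into a block (2 internal orders). Seating 5 units around a circle gives (4)! arrangements.
So 2 × (4)! = 2 × 24 = 48.

48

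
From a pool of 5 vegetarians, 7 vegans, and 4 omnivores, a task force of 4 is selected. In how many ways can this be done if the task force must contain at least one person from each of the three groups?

Total 4-person selections from all 16: C(16,4) = 1820.
Selections missing a whole group: no vegetarians → C(11,4) = 330; no vegans → C(9,4) = 126; no omnivores → C(12,4) = 495.
Add back selections omitting two groups (i.e. drawn from a single group): C(5,4) + C(7,4) + C(4,4) = 41.
By inclusion–exclusion: 1820 − 951 + 41 = 910.

910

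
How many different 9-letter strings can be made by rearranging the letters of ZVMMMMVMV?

ZVMMMMVMV has 9 letters with M appearing 5 times and V appearing 3 times.
The number of distinct arrangements is 9!/(5!·3!) = 362880/720 = 504.

504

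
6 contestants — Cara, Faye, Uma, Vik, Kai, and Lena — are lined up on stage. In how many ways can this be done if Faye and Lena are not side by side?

480

Of the 6! = 720 arrangements, those with Faye and Lena adjacent number 2 × 5! = 240 (treat the pair as a block with 2 internal orders).
So 720 − 240 = 480 arrangements keep them apart.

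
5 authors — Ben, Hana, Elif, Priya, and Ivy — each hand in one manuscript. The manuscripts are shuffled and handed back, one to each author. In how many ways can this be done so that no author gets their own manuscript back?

44

This is the derangement count D_5: permutations of 5 items with no fixed point.
By inclusion–exclusion this is Σ_{j=0}^{5} (−1)^j C(5,j)·(5−j)!.
Computing: 120 − 120 + 60 − 20 + 5 − 1 = 44.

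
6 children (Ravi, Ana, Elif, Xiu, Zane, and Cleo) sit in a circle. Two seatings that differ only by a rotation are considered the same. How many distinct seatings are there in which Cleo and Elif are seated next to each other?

Glue Cleo and Elif into a block (2 internal orders). Seating 5 units around a circle gives (4)! arrangements.
So 2 × (4)! = 2 × 24 = 48.

48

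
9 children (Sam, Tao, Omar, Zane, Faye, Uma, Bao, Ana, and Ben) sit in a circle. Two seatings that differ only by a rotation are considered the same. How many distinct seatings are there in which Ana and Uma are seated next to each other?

Treat {Ana, Uma} as one unit (2 internal orders) and seat the resulting 8 units around the table: (7)! circular arrangements.
So 2 × (7)! = 2 × 5040 = 10080.

10080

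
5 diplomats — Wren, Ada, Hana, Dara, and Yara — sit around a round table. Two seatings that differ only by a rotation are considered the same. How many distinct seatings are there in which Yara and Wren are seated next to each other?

Glue Yara and Wren into a block (2 internal orders). Seating 4 units around a circle gives (3)! arrangements.
So 2 × (3)! = 2 × 6 = 12.

12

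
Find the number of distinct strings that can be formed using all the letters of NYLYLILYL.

2520

The 9 letters of NYLYLILYL have repeats: L appearing 4 times and Y appearing 3 times.
Dividing 9! = 362880 by 4!·3! = 144 for the repeated letters gives 2520.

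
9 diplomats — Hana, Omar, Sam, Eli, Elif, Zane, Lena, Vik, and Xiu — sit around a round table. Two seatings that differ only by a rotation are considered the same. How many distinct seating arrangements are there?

Around a circle, 9 distinct people have 9!/9 = (8)! = 40320 rotationally distinct seatings.

40320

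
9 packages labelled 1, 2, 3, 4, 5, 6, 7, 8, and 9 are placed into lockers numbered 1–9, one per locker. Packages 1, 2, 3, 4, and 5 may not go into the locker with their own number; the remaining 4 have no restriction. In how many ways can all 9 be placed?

205056

Let Aᵢ (for 1 ≤ i ≤ 5) be the placements that put package i in its forbidden locker. Any j of these fix j positions, leaving (9−j)! ways to fill the rest, and there are C(5,j) ways to pick which j.
By inclusion–exclusion, the number of valid placements is Σ_{j=0}^{5} (−1)^j C(5,j)·(9−j)!.
Computing: 362880 − 201600 + 50400 − 7200 + 600 − 24 = 205056.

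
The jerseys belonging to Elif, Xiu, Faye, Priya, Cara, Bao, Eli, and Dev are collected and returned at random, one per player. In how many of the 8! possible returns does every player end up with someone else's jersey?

This is the derangement count D_8: permutations of 8 items with no fixed point.
By inclusion–exclusion this is Σ_{j=0}^{8} (−1)^j C(8,j)·(8−j)!.
Computing: 40320 − 40320 + 20160 − 6720 + 1680 − 336 + 56 − 8 + 1 = 14833.

14833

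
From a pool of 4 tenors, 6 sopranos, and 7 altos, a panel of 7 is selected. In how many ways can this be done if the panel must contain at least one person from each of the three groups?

17283

Total 7-person selections from all 17: C(17,7) = 19448.
Selections missing a whole group: no tenors → C(13,7) = 1716; no sopranos → C(11,7) = 330; no altos → C(10,7) = 120.
Add back selections omitting two groups (i.e. drawn from a single group): C(4,7) + C(6,7) + C(7,7) = 1.
By inclusion–exclusion: 19448 − 2166 + 1 = 17283.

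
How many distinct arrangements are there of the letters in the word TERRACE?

1260

Letter multiplicities in TERRACE: A×1, C×1, E×2, R×2, T×1.
Dividing 7! = 5040 by 2!·2! = 4 for the repeated letters gives 1260.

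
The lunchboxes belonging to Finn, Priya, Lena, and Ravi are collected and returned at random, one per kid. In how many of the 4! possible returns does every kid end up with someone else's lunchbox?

9

Count assignments avoiding every fixed point. For any j of the 4 kids fixed to their own lunchbox, the other 4−j can be arranged in (4−j)! ways.
By inclusion–exclusion this is Σ_{j=0}^{4} (−1)^j C(4,j)·(4−j)!.
Computing: 24 − 24 + 12 − 4 + 1 = 9.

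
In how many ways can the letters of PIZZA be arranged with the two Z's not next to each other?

36

There are 5!/(2!) = 60 arrangements of PIZZA in total.
If the two Z's are adjacent, glue them into one block, leaving 4 items to arrange: (4)! = 24 ways.
Hence 60 − 24 = 36.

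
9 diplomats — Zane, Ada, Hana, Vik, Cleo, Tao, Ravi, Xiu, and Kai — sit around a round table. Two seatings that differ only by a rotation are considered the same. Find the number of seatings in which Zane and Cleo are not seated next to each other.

30240

Without the restriction there are (8)! = 40320 seatings.
Seatings with Zane beside Cleo: treat them as a block with 2 internal orders, giving 2 × (7)! = 10080.
Subtracting, 40320 − 10080 = 30240.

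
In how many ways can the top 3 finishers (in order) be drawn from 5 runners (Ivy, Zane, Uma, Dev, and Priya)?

60

There are 5 choices for 1st place, 4 for 2nd, and 3 for 3rd.
That gives 5 × 4 × 3 = 60.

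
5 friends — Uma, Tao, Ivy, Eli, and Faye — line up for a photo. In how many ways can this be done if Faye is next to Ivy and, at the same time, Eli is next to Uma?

24

Treat {Faye,Ivy} as one block (2 orders) and {Eli,Uma} as another (2 orders).
That leaves 3 units to arrange: 2 × 2 × 3! = 4 × 6 = 24.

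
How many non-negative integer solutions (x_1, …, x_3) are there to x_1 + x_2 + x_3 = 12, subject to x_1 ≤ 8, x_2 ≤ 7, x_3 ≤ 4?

30

By stars and bars, unrestricted non-negative solutions to x_1+…+x_3 = 12 number C(12+2,2) = 91.
Subtract solutions that violate a single cap (substitute x_i' = x_i − (cap_i+1)): x_1 ≥ 9 gives C(5,2) = 10; x_2 ≥ 8 gives C(6,2) = 15; x_3 ≥ 5 gives C(9,2) = 36. Together 61.
No two caps can be exceeded simultaneously, so the pair terms are all 0.
By inclusion–exclusion the count is 91 − 61 + 0 = 30.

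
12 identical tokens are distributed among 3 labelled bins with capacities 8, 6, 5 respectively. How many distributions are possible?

32

Ignoring the caps, the number of non-negative solutions to x_1+…+x_3 = 12 is C(14,2) = 91.
Subtract solutions that violate a single cap (substitute x_i' = x_i − (cap_i+1)): x_1 ≥ 9 gives C(5,2) = 10; x_2 ≥ 7 gives C(7,2) = 21; x_3 ≥ 6 gives C(8,2) = 28. Together 59.
No two caps can be exceeded simultaneously, so the pair terms are all 0.
By inclusion–exclusion the count is 91 − 59 + 0 = 32.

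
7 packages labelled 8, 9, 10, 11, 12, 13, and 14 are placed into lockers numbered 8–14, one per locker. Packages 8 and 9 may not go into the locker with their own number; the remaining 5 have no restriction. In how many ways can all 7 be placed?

3720

Let Aᵢ (for i ∈ {8, 9}) be the placements that put package i in its forbidden locker. Any j of these fix j positions, leaving (7−j)! ways to fill the rest, and there are C(2,j) ways to pick which j.
By inclusion–exclusion, the number of valid placements is Σ_{j=0}^{2} (−1)^j C(2,j)·(7−j)!.
Computing: 5040 − 1440 + 120 = 3720.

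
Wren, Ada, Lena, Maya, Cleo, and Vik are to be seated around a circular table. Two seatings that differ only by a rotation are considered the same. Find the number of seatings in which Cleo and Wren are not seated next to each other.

72

Without the restriction there are (5)! = 120 seatings.
Seatings with Cleo beside Wren: treat them as a block with 2 internal orders, giving 2 × (4)! = 48.
Subtracting, 120 − 48 = 72.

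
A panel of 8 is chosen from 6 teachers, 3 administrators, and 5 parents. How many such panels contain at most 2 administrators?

2541

Split by how many administrators are chosen (0 through 2).
Sum: C(3,0)·C(11,8) + C(3,1)·C(11,7) + C(3,2)·C(11,6) = 165 + 990 + 1386 = 2541.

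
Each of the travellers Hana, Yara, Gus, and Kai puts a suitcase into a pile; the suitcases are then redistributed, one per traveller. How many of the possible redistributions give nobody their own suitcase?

9

Count assignments avoiding every fixed point. For any j of the 4 travellers fixed to their own suitcase, the other 4−j can be arranged in (4−j)! ways.
By inclusion–exclusion this is Σ_{j=0}^{4} (−1)^j C(4,j)·(4−j)!.
Computing: 24 − 24 + 12 − 4 + 1 = 9.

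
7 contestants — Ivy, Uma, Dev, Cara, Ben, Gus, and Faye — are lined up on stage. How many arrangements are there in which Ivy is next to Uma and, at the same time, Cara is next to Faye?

480

Treat {Ivy,Uma} as one block (2 orders) and {Cara,Faye} as another (2 orders).
That leaves 5 units to arrange: 2 × 2 × 5! = 4 × 120 = 480.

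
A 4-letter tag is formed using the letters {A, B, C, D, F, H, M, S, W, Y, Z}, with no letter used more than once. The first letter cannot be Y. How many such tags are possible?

The first letter has 11−1 = 10 choices (anything except Y).
The remaining 3 letters are filled from the other 10 symbols without repetition: 10 × 9 × 8 = 720.
Total: 10 × 720 = 7200.

7200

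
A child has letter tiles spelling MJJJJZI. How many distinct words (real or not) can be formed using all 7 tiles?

210

MJJJJZI has 7 letters with J appearing 4 times.
Dividing 7! = 5040 by 4! = 24 for the repeated letters gives 210.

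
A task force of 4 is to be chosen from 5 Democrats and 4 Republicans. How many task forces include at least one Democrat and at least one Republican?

Unrestricted: C(9,4) = 126 ways to pick any 4 of the 9.
Selections missing a whole group: no Democrats → C(4,4) = 1; no Republicans → C(5,4) = 5.
Both groups omitted at once is impossible, so 126 − 6 = 120.

120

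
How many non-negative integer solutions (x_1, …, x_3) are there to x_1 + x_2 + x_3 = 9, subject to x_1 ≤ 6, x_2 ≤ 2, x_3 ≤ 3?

6

By stars and bars, unrestricted non-negative solutions to x_1+…+x_3 = 9 number C(9+2,2) = 55.
Subtract solutions that violate a single cap (substitute x_i' = x_i − (cap_i+1)): x_1 ≥ 7 gives C(4,2) = 6; x_2 ≥ 3 gives C(8,2) = 28; x_3 ≥ 4 gives C(7,2) = 21. Together 55.
Add back pairs where two caps are both exceeded: 0 + 0 + 6 = 6.
By inclusion–exclusion the count is 55 − 55 + 6 = 6.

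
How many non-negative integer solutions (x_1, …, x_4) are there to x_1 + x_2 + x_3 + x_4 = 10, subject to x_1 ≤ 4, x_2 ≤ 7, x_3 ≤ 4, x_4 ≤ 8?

161

Without the upper bounds there are C(13,3) = 286 ways to split 10 among 4 variables.
Subtract solutions that violate a single cap (substitute x_i' = x_i − (cap_i+1)): x_1 ≥ 5 gives C(8,3) = 56; x_2 ≥ 8 gives C(5,3) = 10; x_3 ≥ 5 gives C(8,3) = 56; x_4 ≥ 9 gives C(4,3) = 4. Together 126.
Add back pairs where two caps are both exceeded: 0 + 1 + 0 + 0 + 0 + 0 = 1.
By inclusion–exclusion the count is 286 − 126 + 1 = 161.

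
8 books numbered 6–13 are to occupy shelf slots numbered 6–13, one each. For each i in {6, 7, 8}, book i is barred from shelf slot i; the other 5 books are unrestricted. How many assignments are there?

Let Aᵢ (for i ∈ {6, 7, 8}) be the placements that put book i in its forbidden shelf slot. Any j of these fix j positions, leaving (8−j)! ways to fill the rest, and there are C(3,j) ways to pick which j.
By inclusion–exclusion, the number of valid placements is Σ_{j=0}^{3} (−1)^j C(3,j)·(8−j)!.
Computing: 40320 − 15120 + 2160 − 120 = 27240.

27240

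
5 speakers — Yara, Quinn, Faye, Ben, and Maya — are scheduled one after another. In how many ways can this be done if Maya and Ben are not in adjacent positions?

Of the 5! = 120 arrangements, those with Maya and Ben adjacent number 2 × 4! = 48 (treat the pair as a block with 2 internal orders).
Complementary counting: 120 − 48 = 72.

72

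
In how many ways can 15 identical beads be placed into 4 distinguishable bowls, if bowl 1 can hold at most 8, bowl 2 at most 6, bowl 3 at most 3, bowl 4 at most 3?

By stars and bars, unrestricted non-negative solutions to x_1+…+x_4 = 15 number C(15+3,3) = 816.
Subtract solutions that violate a single cap (substitute x_i' = x_i − (cap_i+1)): x_1 ≥ 9 gives C(9,3) = 84; x_2 ≥ 7 gives C(11,3) = 165; x_3 ≥ 4 gives C(14,3) = 364; x_4 ≥ 4 gives C(14,3) = 364. Together 977.
Add back pairs where two caps are both exceeded: 0 + 10 + 10 + 35 + 35 + 120 = 210.
Subtract triples: 0 + 0 + 0 + 1 = 1.
By inclusion–exclusion the count is 816 − 977 + 210 − 1 = 48.

48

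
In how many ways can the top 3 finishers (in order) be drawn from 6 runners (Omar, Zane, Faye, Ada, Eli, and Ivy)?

There are 6 choices for 1st place, 5 for 2nd, and 4 for 3rd.
That gives 6 × 5 × 4 = 120.

120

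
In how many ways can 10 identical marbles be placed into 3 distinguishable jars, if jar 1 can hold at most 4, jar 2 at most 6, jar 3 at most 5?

20

By stars and bars, unrestricted non-negative solutions to x_1+…+x_3 = 10 number C(10+2,2) = 66.
Subtract solutions that violate a single cap (substitute x_i' = x_i − (cap_i+1)): x_1 ≥ 5 gives C(7,2) = 21; x_2 ≥ 7 gives C(5,2) = 10; x_3 ≥ 6 gives C(6,2) = 15. Together 46.
No two caps can be exceeded simultaneously, so the pair terms are all 0.
By inclusion–exclusion the count is 66 − 46 + 0 = 20.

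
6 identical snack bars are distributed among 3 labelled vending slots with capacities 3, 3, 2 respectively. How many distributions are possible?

6

By stars and bars, unrestricted non-negative solutions to x_1+…+x_3 = 6 number C(6+2,2) = 28.
Subtract solutions that violate a single cap (substitute x_i' = x_i − (cap_i+1)): x_1 ≥ 4 gives C(4,2) = 6; x_2 ≥ 4 gives C(4,2) = 6; x_3 ≥ 3 gives C(5,2) = 10. Together 22.
No two caps can be exceeded simultaneously, so the pair terms are all 0.
By inclusion–exclusion the count is 28 − 22 + 0 = 6.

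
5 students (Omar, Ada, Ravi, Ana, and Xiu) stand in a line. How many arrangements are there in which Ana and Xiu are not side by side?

72

Of the 5! = 120 arrangements, those with Ana and Xiu adjacent number 2 × 4! = 48 (treat the pair as a block with 2 internal orders).
Complementary counting: 120 − 48 = 72.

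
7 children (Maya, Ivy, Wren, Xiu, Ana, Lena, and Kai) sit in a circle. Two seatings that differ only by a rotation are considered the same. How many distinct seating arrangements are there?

Around a circle, 7 distinct people have 7!/7 = (6)! = 720 rotationally distinct seatings.

720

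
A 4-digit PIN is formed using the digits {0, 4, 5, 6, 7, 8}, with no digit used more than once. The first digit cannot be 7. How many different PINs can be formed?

The first digit has 6−1 = 5 choices (anything except 7).
The remaining 3 digits are filled from the other 5 symbols without repetition: 5 × 4 × 3 = 60.
Total: 5 × 60 = 300.

300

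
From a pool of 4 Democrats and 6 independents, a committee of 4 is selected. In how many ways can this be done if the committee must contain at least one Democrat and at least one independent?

With no constraint there are C(10,4) = 210 possible selections.
Subtract selections that omit an entire group: no Democrats → C(6,4) = 15; no independents → C(4,4) = 1.
Both groups omitted at once is impossible, so 210 − 16 = 194.

194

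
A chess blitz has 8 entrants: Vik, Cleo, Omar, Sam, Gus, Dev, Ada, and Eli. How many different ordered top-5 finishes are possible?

6720

This is an ordered selection of 5 from 8: P(8,5).
That gives 8 × 7 × 6 × 5 × 4 = 6720.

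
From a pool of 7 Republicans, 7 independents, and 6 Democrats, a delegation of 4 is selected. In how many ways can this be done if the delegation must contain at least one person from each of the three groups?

Total 4-person selections from all 20: C(20,4) = 4845.
Selections missing a whole group: no Republicans → C(13,4) = 715; no independents → C(13,4) = 715; no Democrats → C(14,4) = 1001.
Add back selections omitting two groups (i.e. drawn from a single group): C(7,4) + C(7,4) + C(6,4) = 85.
By inclusion–exclusion: 4845 − 2431 + 85 = 2499.

2499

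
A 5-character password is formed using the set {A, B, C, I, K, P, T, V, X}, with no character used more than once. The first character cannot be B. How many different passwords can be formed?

The first character has 9−1 = 8 choices (anything except B).
The remaining 4 characters are filled from the other 8 symbols without repetition: 8 × 7 × 6 × 5 = 1680.
Total: 8 × 1680 = 13440.

13440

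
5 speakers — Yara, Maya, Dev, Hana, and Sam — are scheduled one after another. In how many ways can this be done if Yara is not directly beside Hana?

72

Of the 5! = 120 arrangements, those with Yara and Hana adjacent number 2 × 4! = 48 (treat the pair as a block with 2 internal orders).
So 120 − 48 = 72 arrangements keep them apart.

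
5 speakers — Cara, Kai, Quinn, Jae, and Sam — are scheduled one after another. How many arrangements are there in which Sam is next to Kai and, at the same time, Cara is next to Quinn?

Treat {Sam,Kai} as one block (2 orders) and {Cara,Quinn} as another (2 orders).
That leaves 3 units to arrange: 2 × 2 × 3! = 4 × 6 = 24.

24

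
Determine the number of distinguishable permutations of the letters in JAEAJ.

30

JAEAJ has 5 letters with A appearing twice and J appearing twice.
So there are 5! / (2!·2!) = 30 distinguishable arrangements.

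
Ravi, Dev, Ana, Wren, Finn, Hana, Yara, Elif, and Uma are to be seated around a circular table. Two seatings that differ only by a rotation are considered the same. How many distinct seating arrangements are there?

Seat Ravi anywhere (absorbing the rotational symmetry), then permute the other 8: (8)! = 40320.

40320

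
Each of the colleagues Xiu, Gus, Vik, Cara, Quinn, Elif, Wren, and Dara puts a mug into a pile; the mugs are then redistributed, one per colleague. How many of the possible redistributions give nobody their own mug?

This is the derangement count D_8: permutations of 8 items with no fixed point.
By inclusion–exclusion this is Σ_{j=0}^{8} (−1)^j C(8,j)·(8−j)!.
Computing: 40320 − 40320 + 20160 − 6720 + 1680 − 336 + 56 − 8 + 1 = 14833.

14833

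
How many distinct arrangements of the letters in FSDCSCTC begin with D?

Fix D in the first position and arrange the remaining 7 letters.
Those 7 letters have C appearing 3 times and S appearing twice, giving (7)!/(3!·2!) = 420.

420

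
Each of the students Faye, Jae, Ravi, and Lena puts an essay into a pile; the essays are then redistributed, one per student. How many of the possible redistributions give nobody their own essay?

9

This is the derangement count D_4: permutations of 4 items with no fixed point.
By inclusion–exclusion this is Σ_{j=0}^{4} (−1)^j C(4,j)·(4−j)!.
Computing: 24 − 24 + 12 − 4 + 1 = 9.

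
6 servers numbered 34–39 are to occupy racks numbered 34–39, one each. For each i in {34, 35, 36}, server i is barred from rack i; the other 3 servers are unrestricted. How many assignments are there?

426

Let Aᵢ (for i ∈ {34, 35, 36}) be the placements that put server i in its forbidden rack. Any j of these fix j positions, leaving (6−j)! ways to fill the rest, and there are C(3,j) ways to pick which j.
By inclusion–exclusion, the number of valid placements is Σ_{j=0}^{3} (−1)^j C(3,j)·(6−j)!.
Computing: 720 − 360 + 72 − 6 = 426.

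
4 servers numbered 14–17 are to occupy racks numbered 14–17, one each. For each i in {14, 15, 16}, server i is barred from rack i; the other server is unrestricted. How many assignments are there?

11

Let Aᵢ (for i ∈ {14, 15, 16}) be the placements that put server i in its forbidden rack. Any j of these fix j positions, leaving (4−j)! ways to fill the rest, and there are C(3,j) ways to pick which j.
By inclusion–exclusion, the number of valid placements is Σ_{j=0}^{3} (−1)^j C(3,j)·(4−j)!.
Computing: 24 − 18 + 6 − 1 = 11.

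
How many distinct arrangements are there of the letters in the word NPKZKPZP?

NPKZKPZP has 8 letters with K appearing twice, P appearing 3 times, and Z appearing twice.
The number of distinct arrangements is 8!/(3!·2!·2!) = 40320/24 = 1680.

1680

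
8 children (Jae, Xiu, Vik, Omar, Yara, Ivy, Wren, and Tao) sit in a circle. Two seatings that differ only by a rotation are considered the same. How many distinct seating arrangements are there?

Fix one person's seat to break rotational symmetry; the remaining 7 people can be arranged in (7)! = 5040 ways.

5040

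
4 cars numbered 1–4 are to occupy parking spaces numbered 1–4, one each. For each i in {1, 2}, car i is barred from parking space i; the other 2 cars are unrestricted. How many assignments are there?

Let Aᵢ (for i ∈ {1, 2}) be the placements that put car i in its forbidden parking space. Any j of these fix j positions, leaving (4−j)! ways to fill the rest, and there are C(2,j) ways to pick which j.
By inclusion–exclusion, the number of valid placements is Σ_{j=0}^{2} (−1)^j C(2,j)·(4−j)!.
Computing: 24 − 12 + 2 = 14.

14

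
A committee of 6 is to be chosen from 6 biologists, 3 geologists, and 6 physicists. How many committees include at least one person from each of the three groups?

With no constraint there are C(15,6) = 5005 possible selections.
Subtract selections that omit an entire group: no biologists → C(9,6) = 84; no geologists → C(12,6) = 924; no physicists → C(9,6) = 84.
Add back selections omitting two groups (i.e. drawn from a single group): C(6,6) + C(3,6) + C(6,6) = 2.
By inclusion–exclusion: 5005 − 1092 + 2 = 3915.

3915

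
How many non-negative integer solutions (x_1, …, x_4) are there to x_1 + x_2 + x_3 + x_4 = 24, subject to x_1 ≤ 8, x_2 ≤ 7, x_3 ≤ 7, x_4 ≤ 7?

By stars and bars, unrestricted non-negative solutions to x_1+…+x_4 = 24 number C(24+3,3) = 2925.
Subtract solutions that violate a single cap (substitute x_i' = x_i − (cap_i+1)): x_1 ≥ 9 gives C(18,3) = 816; x_2 ≥ 8 gives C(19,3) = 969; x_3 ≥ 8 gives C(19,3) = 969; x_4 ≥ 8 gives C(19,3) = 969. Together 3723.
Add back pairs where two caps are both exceeded: 120 + 120 + 120 + 165 + 165 + 165 = 855.
Subtract triples: 0 + 0 + 0 + 1 = 1.
By inclusion–exclusion the count is 2925 − 3723 + 855 − 1 = 56.

56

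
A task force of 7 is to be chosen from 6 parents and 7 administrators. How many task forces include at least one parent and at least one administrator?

1715

Unrestricted: C(13,7) = 1716 ways to pick any 7 of the 13.
Selections missing a whole group: no parents → C(7,7) = 1; no administrators → C(6,7) = 0.
Both groups omitted at once is impossible, so 1716 − 1 = 1715.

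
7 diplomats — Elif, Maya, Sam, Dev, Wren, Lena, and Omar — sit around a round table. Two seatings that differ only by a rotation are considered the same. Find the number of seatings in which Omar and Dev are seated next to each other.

Treat {Omar, Dev} as one unit (2 internal orders) and seat the resulting 6 units around the table: (5)! circular arrangements.
So 2 × (5)! = 2 × 120 = 240.

240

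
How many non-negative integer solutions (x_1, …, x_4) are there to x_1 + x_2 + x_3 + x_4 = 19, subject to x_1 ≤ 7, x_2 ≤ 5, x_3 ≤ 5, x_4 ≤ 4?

10

By stars and bars, unrestricted non-negative solutions to x_1+…+x_4 = 19 number C(19+3,3) = 1540.
Subtract solutions that violate a single cap (substitute x_i' = x_i − (cap_i+1)): x_1 ≥ 8 gives C(14,3) = 364; x_2 ≥ 6 gives C(16,3) = 560; x_3 ≥ 6 gives C(16,3) = 560; x_4 ≥ 5 gives C(17,3) = 680. Together 2164.
Add back pairs where two caps are both exceeded: 56 + 56 + 84 + 120 + 165 + 165 = 646.
Subtract triples: 0 + 1 + 1 + 10 = 12.
By inclusion–exclusion the count is 1540 − 2164 + 646 − 12 = 10.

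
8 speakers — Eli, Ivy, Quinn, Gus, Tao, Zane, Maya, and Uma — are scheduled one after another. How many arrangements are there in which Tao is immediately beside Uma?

10080

Treat {Tao, Uma} as a single unit. There are 7 units to order, and the pair itself can be ordered 2 ways.
That gives 2 × 7! = 2 × 5040 = 10080.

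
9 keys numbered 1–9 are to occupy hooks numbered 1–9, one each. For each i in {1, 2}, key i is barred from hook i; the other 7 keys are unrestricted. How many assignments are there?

Let Aᵢ (for i ∈ {1, 2}) be the placements that put key i in its forbidden hook. Any j of these fix j positions, leaving (9−j)! ways to fill the rest, and there are C(2,j) ways to pick which j.
By inclusion–exclusion, the number of valid placements is Σ_{j=0}^{2} (−1)^j C(2,j)·(9−j)!.
Computing: 362880 − 80640 + 5040 = 287280.

287280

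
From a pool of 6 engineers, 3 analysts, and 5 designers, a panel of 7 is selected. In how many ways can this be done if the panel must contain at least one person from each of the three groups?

3058

With no constraint there are C(14,7) = 3432 possible selections.
Subtract selections that omit an entire group: no engineers → C(8,7) = 8; no analysts → C(11,7) = 330; no designers → C(9,7) = 36.
Add back selections omitting two groups (i.e. drawn from a single group): C(6,7) + C(3,7) + C(5,7) = 0.
By inclusion–exclusion: 3432 − 374 + 0 = 3058.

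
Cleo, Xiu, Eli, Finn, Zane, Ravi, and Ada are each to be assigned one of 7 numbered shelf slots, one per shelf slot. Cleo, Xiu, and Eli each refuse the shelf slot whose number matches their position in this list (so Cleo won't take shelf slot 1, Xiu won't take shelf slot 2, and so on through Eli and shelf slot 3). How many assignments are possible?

3216

Let Aᵢ (for i ∈ {1, 2, 3}) be the placements that put person i in their forbidden shelf slot. Any j of these fix j positions, leaving (7−j)! ways to fill the rest, and there are C(3,j) ways to pick which j.
By inclusion–exclusion, the number of valid placements is Σ_{j=0}^{3} (−1)^j C(3,j)·(7−j)!.
Computing: 5040 − 2160 + 360 − 24 = 3216.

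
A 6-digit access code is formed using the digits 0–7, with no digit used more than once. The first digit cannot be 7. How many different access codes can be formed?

17640

The first digit has 8−1 = 7 choices (anything except 7).
The remaining 5 digits are filled from the other 7 symbols without repetition: 7 × 6 × 5 × 4 × 3 = 2520.
Total: 7 × 2520 = 17640.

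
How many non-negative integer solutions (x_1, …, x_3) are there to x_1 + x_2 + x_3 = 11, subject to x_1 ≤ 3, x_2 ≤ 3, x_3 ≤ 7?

6

Ignoring the caps, the number of non-negative solutions to x_1+…+x_3 = 11 is C(13,2) = 78.
Subtract solutions that violate a single cap (substitute x_i' = x_i − (cap_i+1)): x_1 ≥ 4 gives C(9,2) = 36; x_2 ≥ 4 gives C(9,2) = 36; x_3 ≥ 8 gives C(5,2) = 10. Together 82.
Add back pairs where two caps are both exceeded: 10 + 0 + 0 = 10.
By inclusion–exclusion the count is 78 − 82 + 10 = 6.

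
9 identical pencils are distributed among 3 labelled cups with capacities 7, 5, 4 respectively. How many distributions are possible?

Ignoring the caps, the number of non-negative solutions to x_1+…+x_3 = 9 is C(11,2) = 55.
Subtract solutions that violate a single cap (substitute x_i' = x_i − (cap_i+1)): x_1 ≥ 8 gives C(3,2) = 3; x_2 ≥ 6 gives C(5,2) = 10; x_3 ≥ 5 gives C(6,2) = 15. Together 28.
No two caps can be exceeded simultaneously, so the pair terms are all 0.
By inclusion–exclusion the count is 55 − 28 + 0 = 27.

27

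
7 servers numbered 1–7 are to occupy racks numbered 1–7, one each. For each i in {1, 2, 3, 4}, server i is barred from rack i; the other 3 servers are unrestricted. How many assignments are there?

2790

Let Aᵢ (for 1 ≤ i ≤ 4) be the placements that put server i in its forbidden rack. Any j of these fix j positions, leaving (7−j)! ways to fill the rest, and there are C(4,j) ways to pick which j.
By inclusion–exclusion, the number of valid placements is Σ_{j=0}^{4} (−1)^j C(4,j)·(7−j)!.
Computing: 5040 − 2880 + 720 − 96 + 6 = 2790.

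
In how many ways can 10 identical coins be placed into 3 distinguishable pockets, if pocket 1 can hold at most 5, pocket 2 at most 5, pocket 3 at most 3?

Without the upper bounds there are C(12,2) = 66 ways to split 10 among 3 pockets.
Subtract solutions that violate a single cap (substitute x_i' = x_i − (cap_i+1)): x_1 ≥ 6 gives C(6,2) = 15; x_2 ≥ 6 gives C(6,2) = 15; x_3 ≥ 4 gives C(8,2) = 28. Together 58.
Add back pairs where two caps are both exceeded: 0 + 1 + 1 = 2.
By inclusion–exclusion the count is 66 − 58 + 2 = 10.

10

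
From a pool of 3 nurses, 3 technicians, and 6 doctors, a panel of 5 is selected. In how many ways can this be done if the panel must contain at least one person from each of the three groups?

Total 5-person selections from all 12: C(12,5) = 792.
Subtract selections that omit an entire group: no nurses → C(9,5) = 126; no technicians → C(9,5) = 126; no doctors → C(6,5) = 6.
Add back selections omitting two groups (i.e. drawn from a single group): C(3,5) + C(3,5) + C(6,5) = 6.
By inclusion–exclusion: 792 − 258 + 6 = 540.

540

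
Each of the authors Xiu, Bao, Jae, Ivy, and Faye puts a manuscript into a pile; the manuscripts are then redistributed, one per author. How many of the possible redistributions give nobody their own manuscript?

Let Aᵢ be the assignments in which author i gets their own manuscript. We want the size of the complement of A₁∪…∪A_5.
By inclusion–exclusion this is Σ_{j=0}^{5} (−1)^j C(5,j)·(5−j)!.
Computing: 120 − 120 + 60 − 20 + 5 − 1 = 44.

44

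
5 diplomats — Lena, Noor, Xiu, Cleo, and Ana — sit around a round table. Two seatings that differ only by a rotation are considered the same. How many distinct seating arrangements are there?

Seat Lena anywhere (absorbing the rotational symmetry), then permute the other 4: (4)! = 24.

24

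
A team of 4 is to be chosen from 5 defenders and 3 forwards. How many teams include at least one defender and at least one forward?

Unrestricted: C(8,4) = 70 ways to pick any 4 of the 8.
Subtract selections that omit an entire group: no defenders → C(3,4) = 0; no forwards → C(5,4) = 5.
Both groups omitted at once is impossible, so 70 − 5 = 65.

65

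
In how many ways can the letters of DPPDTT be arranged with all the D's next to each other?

30

Treat the 2 copies of D as a single block. The multiset to arrange is then {DD, P, P, T, T}, 5 items in all.
That gives (5)!/(2!·2!) = 30 arrangements.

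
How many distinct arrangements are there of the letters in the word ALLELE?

60

The 6 letters of ALLELE have repeats: E appearing twice and L appearing 3 times.
Dividing 6! = 720 by 3!·2! = 12 for the repeated letters gives 60.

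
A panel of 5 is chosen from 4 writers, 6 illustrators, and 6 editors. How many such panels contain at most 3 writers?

Split by how many writers are chosen (0 through 3).
Sum: C(4,0)·C(12,5) + C(4,1)·C(12,4) + C(4,2)·C(12,3) + C(4,3)·C(12,2) = 792 + 1980 + 1320 + 264 = 4356.

4356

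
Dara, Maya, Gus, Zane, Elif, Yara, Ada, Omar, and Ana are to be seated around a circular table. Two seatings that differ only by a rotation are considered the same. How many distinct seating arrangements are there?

Fix one person's seat to break rotational symmetry; the remaining 8 people can be arranged in (8)! = 40320 ways.

40320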